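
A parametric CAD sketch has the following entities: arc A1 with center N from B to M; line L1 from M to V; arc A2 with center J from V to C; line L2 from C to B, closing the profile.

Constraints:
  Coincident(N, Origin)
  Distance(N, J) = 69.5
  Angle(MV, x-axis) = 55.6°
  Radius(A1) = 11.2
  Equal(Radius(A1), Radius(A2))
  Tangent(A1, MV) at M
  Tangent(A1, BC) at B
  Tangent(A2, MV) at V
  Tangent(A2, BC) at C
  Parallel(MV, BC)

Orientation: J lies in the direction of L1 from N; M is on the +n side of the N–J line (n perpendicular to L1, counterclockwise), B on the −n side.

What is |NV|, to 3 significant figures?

70.4

Tangency of A1 to both parallel lines with radius 11.2 puts M and B at N ± 11.2·n: M = (-9.24, 6.33), B = (9.24, -6.33). Equal radii place V and C the same way about J: V = J + 11.2·n = (30.0, 63.7), C = J − 11.2·n = (48.5, 51.0). Then |NV| = |V − N| = 70.4.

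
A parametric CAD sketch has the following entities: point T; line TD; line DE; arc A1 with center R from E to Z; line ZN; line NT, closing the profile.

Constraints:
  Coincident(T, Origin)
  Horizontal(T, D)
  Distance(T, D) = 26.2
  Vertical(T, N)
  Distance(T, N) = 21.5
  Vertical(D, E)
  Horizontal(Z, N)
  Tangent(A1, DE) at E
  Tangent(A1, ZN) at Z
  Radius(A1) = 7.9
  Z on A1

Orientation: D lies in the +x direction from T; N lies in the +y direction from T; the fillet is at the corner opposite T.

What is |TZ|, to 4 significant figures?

28.23

The virtual corner opposite T is at (26.20, 21.50). A1 meets DE tangentially, so RE is at right angles to DE and A1 meets ZN tangentially, so RZ is at right angles to ZN, with radius 7.9, so the center R sits 7.9 in from both sides at R = (18.30, 13.60). That places the tangent points at E = (26.20, 13.60) on DE and Z = (18.30, 21.50) on ZN. Then |TZ| = |Z − T| = 28.23.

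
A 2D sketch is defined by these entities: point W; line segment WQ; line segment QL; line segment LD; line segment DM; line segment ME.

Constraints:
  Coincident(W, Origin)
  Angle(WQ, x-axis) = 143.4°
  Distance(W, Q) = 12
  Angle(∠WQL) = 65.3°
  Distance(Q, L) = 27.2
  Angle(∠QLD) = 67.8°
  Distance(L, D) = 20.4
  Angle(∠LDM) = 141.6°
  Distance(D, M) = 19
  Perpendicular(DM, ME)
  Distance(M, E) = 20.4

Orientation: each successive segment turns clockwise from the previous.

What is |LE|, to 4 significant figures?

35.83

W is at the origin; WQ runs at 143.4° with length 12.0, so Q = (-9.634, 7.155). ∠WQL = 65.3° gives QL at 28.70° from the x-axis; with |QL| = 27.2, L = (14.22, 20.22). ∠QLD = 67.8° gives LD at -83.50° from the x-axis; with |LD| = 20.4, D = (16.53, -0.05209). ∠LDM = 141.6° gives DM at -121.9° from the x-axis; with |DM| = 19.0, M = (6.494, -16.18). The perpendicularity gives ME at right angles to DM, so ME runs at 148.1°; with |ME| = 20.4, E = (-10.83, -5.402). Then |LE| = |E − L| = 35.83.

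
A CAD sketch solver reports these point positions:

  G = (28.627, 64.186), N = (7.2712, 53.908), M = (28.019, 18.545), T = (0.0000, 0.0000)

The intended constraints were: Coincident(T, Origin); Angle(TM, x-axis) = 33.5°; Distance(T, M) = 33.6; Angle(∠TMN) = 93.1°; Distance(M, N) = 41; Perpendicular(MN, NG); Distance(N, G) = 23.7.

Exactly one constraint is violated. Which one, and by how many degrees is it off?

Perpendicular(MN, NG) — off by 4.70°.

T = (0.00, 0.00) ✓; TM at 33.50° ✓; |TM| = 33.60 ✓; ∠TMN = 93.10° ✓; |MN| = 41.00 ✓; ∠(MN, NG) = 94.70° ✗; |NG| = 23.70 ✓.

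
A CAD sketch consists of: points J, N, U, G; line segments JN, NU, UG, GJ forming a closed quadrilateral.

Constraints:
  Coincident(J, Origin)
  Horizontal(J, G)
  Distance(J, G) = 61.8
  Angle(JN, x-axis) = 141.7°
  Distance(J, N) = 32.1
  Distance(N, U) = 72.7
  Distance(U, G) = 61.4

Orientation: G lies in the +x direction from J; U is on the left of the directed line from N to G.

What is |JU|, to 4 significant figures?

67.85

J is at the origin; JG is horizontal with |JG| = 61.8 and G in +x, so G = (61.8, 0). JN runs at 141.7° with |JN| = 32.1, so N = (-25.19, 19.89). U is determined by |NU| = 72.7 and |UG| = 61.4 together: it lies at the intersection of circle(N, 72.7) and circle(G, 61.4). With |NG| = 89.24, the foot of the radical line on NG is 53.11 from N and the perpendicular offset is √(72.7² − 53.11²) = 49.65. Taking the left-of-NG solution: U = (37.65, 56.45).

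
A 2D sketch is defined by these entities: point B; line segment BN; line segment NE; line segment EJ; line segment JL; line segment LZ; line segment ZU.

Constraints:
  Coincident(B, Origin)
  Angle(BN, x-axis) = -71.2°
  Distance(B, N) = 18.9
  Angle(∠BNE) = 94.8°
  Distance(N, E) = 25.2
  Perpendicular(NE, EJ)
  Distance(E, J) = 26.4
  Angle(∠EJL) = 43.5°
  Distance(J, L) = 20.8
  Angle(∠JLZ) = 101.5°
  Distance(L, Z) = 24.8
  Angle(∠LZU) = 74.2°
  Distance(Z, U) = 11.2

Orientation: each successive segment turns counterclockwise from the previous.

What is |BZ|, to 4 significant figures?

38.56

B is at the origin; BN runs at -71.2° with length 18.9, so N = (6.091, -17.89). ∠BNE = 94.8° gives NE at 14.00° from the x-axis; with |NE| = 25.2, E = (30.54, -11.80). NE is perpendicular to EJ, so EJ runs at 104.0°; with |EJ| = 26.4, J = (24.16, 13.82). ∠EJL = 43.5° gives JL at -119.5° from the x-axis; with |JL| = 20.8, L = (13.91, -4.283). ∠JLZ = 101.5° gives LZ at -41.00° from the x-axis; with |LZ| = 24.8, Z = (32.63, -20.55). Then |BZ| = |Z − B| = 38.56.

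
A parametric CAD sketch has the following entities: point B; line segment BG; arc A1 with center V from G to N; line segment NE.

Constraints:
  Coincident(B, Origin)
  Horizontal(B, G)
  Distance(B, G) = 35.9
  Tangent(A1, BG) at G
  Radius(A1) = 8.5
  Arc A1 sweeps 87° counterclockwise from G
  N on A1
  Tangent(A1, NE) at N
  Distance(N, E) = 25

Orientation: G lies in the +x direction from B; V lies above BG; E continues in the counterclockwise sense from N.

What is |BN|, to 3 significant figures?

45.1

Since A1 is tangent to BG there, VG ⟂ BG, so V = G + (0, 8.5) = (35.9, 8.50). On A1, G sits at bearing -90° from V; an 87° counterclockwise sweep puts N at bearing -3°, so N = V + 8.5·(cos -3°, sin -3°) = (44.4, 8.06). Then |BN| = |N − B| = 45.1.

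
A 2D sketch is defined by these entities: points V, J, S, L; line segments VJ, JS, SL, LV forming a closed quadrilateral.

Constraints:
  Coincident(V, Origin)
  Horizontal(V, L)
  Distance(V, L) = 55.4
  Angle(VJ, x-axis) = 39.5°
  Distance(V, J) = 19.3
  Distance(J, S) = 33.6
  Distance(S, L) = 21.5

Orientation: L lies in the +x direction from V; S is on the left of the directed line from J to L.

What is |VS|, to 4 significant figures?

51.63

Checks: |JS| = 33.60 ✓; |SL| = 21.50 ✓.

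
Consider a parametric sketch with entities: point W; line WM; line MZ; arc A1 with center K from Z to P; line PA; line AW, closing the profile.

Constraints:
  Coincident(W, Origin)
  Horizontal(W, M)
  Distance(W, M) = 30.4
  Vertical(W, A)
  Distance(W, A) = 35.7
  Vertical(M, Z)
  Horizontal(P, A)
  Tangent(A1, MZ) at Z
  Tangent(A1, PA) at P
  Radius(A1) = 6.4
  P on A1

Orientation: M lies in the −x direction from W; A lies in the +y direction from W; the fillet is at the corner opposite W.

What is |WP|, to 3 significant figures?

43.0

W is at the origin; W and M share the same y with |WM| = 30.4 and M on the −x side, so M = (-30.4, 0.00). WA is vertical with |WA| = 35.7 and A on the +y side, so A = (0.00, 35.7). The virtual corner opposite W is at (-30.4, 35.7). A1 meets MZ tangentially, so KZ is at right angles to MZ and the tangent condition forces KP to be normal to PA, with radius 6.4, so the center K sits 6.4 in from both sides at K = (-24.0, 29.3). That places the tangent points at Z = (-30.4, 29.3) on MZ and P = (-24.0, 35.7) on PA. Then |WP| = |P − W| = 43.0.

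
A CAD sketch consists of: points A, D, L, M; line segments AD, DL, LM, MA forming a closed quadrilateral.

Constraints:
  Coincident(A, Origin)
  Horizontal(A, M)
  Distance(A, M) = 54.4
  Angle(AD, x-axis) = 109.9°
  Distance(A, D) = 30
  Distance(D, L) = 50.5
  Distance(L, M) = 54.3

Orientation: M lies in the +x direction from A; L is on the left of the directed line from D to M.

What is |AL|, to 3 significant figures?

61.6

Checks: |DL| = 50.50 ✓; |LM| = 54.30 ✓.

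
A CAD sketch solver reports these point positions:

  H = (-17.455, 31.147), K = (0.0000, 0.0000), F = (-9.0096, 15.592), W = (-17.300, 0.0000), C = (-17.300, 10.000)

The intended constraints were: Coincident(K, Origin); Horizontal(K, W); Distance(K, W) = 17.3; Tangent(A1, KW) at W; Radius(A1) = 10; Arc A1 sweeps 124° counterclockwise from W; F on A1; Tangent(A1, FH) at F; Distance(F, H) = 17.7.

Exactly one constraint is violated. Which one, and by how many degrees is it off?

Tangent(A1, FH) at F — off by 5.50°.

K = (0.00, 0.00) ✓; K.y = 0.00, W.y = 0.00 ✓; |KW| = 17.30 ✓; ∠(CW, WK) = 90.00° ✓; |CW| = 10.00 ✓; bearing(C→F) − bearing(C→W) = 124.0° ✓; |CF| = 10.00 ✓; ∠(CF, FH) = 95.50° ✗; |FH| = 17.70 ✓.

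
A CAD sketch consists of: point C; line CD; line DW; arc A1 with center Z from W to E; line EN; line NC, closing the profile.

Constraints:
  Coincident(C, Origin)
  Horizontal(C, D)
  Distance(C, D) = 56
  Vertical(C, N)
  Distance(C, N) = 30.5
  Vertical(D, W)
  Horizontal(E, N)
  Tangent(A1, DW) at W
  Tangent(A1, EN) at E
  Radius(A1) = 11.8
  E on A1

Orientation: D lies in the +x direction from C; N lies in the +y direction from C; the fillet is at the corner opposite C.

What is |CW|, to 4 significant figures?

59.04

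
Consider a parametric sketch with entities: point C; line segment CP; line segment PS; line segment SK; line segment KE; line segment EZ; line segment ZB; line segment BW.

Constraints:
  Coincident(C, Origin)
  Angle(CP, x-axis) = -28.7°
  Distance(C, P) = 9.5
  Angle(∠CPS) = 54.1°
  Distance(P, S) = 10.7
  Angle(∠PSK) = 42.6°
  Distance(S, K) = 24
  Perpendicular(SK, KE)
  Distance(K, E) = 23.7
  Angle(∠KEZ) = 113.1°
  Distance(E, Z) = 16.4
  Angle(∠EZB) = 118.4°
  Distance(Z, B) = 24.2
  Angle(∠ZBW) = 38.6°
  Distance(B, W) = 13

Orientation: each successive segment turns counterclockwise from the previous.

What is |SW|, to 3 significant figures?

15.3

∠EZB = 118.4° gives ZB at 93.1° from the x-axis; with |ZB| = 24.2, B = (25.1, 5.50). ∠ZBW = 38.6° gives BW at -126° from the x-axis; with |BW| = 13.0, W = (17.5, -5.09). Then |SW| = |W − S| = 15.3.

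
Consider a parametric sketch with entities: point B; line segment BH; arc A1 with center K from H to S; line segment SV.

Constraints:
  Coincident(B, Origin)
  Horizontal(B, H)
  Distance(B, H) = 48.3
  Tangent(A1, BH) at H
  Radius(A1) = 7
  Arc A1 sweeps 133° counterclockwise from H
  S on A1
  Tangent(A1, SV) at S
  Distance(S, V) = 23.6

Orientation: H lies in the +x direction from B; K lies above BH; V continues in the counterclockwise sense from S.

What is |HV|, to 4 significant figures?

31.04

B is at the origin; B and H share the same y with |BH| = 48.3 and H on the +x side, so H = (48.30, 0.000). Since A1 is tangent to BH there, KH ⟂ BH, so K = H + (0, 7) = (48.30, 7.000). On A1, H sits at bearing -90° from K; a 133° counterclockwise sweep puts S at bearing 43°, so S = K + 7.0·(cos 43°, sin 43°) = (53.42, 11.77). The tangent condition forces KS to be normal to SV, so SV runs along (−sin 43°, cos 43°); with |SV| = 23.6, V = (37.32, 29.03). Then |HV| = |V − H| = 31.04.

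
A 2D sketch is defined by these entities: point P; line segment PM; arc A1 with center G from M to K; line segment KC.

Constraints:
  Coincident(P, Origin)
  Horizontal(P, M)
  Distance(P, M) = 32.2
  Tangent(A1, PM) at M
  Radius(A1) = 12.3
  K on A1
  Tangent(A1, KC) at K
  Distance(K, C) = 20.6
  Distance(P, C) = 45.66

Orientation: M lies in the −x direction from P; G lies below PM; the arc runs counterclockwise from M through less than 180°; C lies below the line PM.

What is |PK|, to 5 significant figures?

46.238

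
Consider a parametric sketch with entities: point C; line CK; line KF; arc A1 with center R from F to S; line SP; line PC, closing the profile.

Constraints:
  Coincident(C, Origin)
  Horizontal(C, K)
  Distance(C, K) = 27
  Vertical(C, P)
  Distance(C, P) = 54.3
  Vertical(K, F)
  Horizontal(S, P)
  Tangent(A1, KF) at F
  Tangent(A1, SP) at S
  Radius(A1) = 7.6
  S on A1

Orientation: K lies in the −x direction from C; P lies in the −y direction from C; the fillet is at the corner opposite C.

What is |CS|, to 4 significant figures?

57.66

The virtual corner opposite C is at (-27.00, -54.30). The tangent condition forces RF to be normal to KF and since A1 is tangent to SP there, RS ⟂ SP, with radius 7.6, so the center R sits 7.6 in from both sides at R = (-19.40, -46.70). That places the tangent points at F = (-27.00, -46.70) on KF and S = (-19.40, -54.30) on SP. Then |CS| = |S − C| = 57.66.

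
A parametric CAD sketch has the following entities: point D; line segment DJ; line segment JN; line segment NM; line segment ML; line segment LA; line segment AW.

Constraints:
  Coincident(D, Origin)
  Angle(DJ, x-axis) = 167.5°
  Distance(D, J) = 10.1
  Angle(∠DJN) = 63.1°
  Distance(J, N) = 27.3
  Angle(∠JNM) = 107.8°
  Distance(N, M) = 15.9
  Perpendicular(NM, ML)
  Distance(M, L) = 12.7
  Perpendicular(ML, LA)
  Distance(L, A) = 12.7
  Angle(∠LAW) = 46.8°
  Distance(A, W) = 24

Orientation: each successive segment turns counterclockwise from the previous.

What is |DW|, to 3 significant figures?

34.3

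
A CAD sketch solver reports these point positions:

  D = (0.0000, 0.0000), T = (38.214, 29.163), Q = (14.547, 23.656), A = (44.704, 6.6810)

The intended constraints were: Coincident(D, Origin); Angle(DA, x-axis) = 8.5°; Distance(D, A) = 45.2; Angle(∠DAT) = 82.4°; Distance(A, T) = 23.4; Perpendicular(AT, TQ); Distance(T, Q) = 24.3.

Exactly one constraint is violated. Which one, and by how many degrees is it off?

Perpendicular(AT, TQ) — off by 3.00°.

D = (0.00, 0.00) ✓; DA at 8.500° ✓; |DA| = 45.20 ✓; ∠DAT = 82.40° ✓; |AT| = 23.40 ✓; ∠(AT, TQ) = 87.00° ✗; |TQ| = 24.30 ✓.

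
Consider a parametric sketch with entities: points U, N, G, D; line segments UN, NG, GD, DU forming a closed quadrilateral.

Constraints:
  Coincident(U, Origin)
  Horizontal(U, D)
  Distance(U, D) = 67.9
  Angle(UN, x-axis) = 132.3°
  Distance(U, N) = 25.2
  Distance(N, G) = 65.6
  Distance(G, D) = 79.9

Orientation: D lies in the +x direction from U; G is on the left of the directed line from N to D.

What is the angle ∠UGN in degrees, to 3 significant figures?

20.1°

Checks: |NG| = 65.60 ✓; |GD| = 79.90 ✓.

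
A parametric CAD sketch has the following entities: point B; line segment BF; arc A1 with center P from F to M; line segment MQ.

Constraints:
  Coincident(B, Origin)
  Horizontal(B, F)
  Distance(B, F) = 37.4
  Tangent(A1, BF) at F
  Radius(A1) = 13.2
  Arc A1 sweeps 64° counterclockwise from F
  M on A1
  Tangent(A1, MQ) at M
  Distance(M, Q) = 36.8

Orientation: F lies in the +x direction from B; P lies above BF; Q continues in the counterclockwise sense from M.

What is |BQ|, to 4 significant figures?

76.92

B is at the origin; BF is horizontal with |BF| = 37.4 and F on the +x side, so F = (37.40, 0.000). Since A1 is tangent to BF there, PF ⟂ BF, so P = F + (0, 13.2) = (37.40, 13.20). On A1, F sits at bearing -90° from P; a 64° counterclockwise sweep puts M at bearing -26°, so M = P + 13.2·(cos -26°, sin -26°) = (49.26, 7.414). A1 meets MQ tangentially, so PM is at right angles to MQ, so MQ runs along (−sin -26°, cos -26°); with |MQ| = 36.8, Q = (65.40, 40.49). Then |BQ| = |Q − B| = 76.92.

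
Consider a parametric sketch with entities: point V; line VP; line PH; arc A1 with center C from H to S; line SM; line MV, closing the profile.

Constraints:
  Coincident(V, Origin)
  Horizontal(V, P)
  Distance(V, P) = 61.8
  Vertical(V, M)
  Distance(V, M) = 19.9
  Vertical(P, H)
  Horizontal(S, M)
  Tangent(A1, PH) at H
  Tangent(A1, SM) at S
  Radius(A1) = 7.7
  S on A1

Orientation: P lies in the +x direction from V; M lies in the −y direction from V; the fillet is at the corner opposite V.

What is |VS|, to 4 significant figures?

57.64

The virtual corner opposite V is at (61.80, -19.90). The tangent condition forces CH to be normal to PH and the tangent condition forces CS to be normal to SM, with radius 7.7, so the center C sits 7.7 in from both sides at C = (54.10, -12.20). That places the tangent points at H = (61.80, -12.20) on PH and S = (54.10, -19.90) on SM. Then |VS| = |S − V| = 57.64.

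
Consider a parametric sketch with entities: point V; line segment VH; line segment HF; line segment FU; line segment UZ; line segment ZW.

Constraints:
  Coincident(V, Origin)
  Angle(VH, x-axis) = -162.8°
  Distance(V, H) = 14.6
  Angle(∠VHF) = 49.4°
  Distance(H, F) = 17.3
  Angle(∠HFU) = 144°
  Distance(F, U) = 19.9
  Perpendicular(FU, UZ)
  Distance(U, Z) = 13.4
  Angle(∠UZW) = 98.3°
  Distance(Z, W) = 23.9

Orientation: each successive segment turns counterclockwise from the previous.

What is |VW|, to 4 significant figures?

5.151

V is at the origin; VH runs at -162.8° with length 14.6, so H = (-13.95, -4.317). ∠VHF = 49.4° gives HF at -32.20° from the x-axis; with |HF| = 17.3, F = (0.6921, -13.54). ∠HFU = 144.0° gives FU at 3.800° from the x-axis; with |FU| = 19.9, U = (20.55, -12.22). FU is perpendicular to UZ, so UZ runs at 93.80°; with |UZ| = 13.4, Z = (19.66, 1.153). ∠UZW = 98.3° gives ZW at 175.5° from the x-axis; with |ZW| = 23.9, W = (-4.166, 3.028). Then |VW| = |W − V| = 5.151.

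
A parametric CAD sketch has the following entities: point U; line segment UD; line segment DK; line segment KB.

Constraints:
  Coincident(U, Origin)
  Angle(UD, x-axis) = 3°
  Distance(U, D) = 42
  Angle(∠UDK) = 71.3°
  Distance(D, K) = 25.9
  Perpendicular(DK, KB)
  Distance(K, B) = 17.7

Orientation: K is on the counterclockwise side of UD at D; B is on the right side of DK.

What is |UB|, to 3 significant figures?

58.8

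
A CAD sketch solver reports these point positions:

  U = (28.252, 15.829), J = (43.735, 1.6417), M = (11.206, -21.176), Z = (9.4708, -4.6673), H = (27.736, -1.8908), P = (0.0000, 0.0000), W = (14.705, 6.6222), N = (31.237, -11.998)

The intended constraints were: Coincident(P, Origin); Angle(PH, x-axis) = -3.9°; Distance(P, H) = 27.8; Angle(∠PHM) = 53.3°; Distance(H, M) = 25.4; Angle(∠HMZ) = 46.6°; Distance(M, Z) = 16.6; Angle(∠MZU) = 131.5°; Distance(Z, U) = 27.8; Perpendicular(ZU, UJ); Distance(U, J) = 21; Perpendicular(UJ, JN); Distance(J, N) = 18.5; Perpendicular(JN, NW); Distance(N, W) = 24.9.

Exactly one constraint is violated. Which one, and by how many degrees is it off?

Perpendicular(JN, NW) — off by 5.90°.

P = (0.00, 0.00) ✓; PH at -3.900° ✓; |PH| = 27.80 ✓; ∠PHM = 53.30° ✓; |HM| = 25.40 ✓; ∠HMZ = 46.60° ✓; |MZ| = 16.60 ✓; ∠MZU = 131.5° ✓; |ZU| = 27.80 ✓; ∠(ZU, UJ) = 90.00° ✓; |UJ| = 21.00 ✓; ∠(UJ, JN) = 90.00° ✓; |JN| = 18.50 ✓; ∠(JN, NW) = 95.90° ✗; |NW| = 24.90 ✓.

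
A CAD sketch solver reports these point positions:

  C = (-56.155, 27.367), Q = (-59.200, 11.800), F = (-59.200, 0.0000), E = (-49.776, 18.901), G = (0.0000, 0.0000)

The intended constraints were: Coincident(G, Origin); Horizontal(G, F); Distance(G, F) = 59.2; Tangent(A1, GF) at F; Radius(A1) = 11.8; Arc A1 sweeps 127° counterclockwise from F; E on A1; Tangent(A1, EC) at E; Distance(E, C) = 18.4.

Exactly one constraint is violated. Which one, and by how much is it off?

Distance(E, C) = 18.4 — off by 7.80.

G = (0.00, 0.00) ✓; G.y = 0.00, F.y = 0.00 ✓; |GF| = 59.20 ✓; ∠(QF, FG) = 90.00° ✓; |QF| = 11.80 ✓; bearing(Q→E) − bearing(Q→F) = 127.0° ✓; |QE| = 11.80 ✓; ∠(QE, EC) = 90.00° ✓; |EC| = 10.60 ✗.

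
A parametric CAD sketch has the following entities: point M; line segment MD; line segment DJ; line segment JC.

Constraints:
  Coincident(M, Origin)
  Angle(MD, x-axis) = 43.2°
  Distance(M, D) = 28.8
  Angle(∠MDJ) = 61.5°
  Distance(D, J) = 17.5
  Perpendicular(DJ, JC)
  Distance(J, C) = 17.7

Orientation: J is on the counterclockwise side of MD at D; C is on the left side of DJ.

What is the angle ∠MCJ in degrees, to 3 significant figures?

154°

M is at the origin; MD runs at 43.2° with length 28.8, so D = 28.8·(cos 43.2°, sin 43.2°) = (21.0, 19.7). ∠MDJ = 61.5°, so DJ runs at 43.2° + (180° − 61.5°) = 162° from the x-axis; with |DJ| = 17.5, J = D + 17.5·(cos 162°, sin 162°) = (4.38, 25.2). DJ ⟂ JC; with |JC| = 17.7 on the left of DJ, C = J + 17.7·(-0.314, -0.949) = (-1.18, 8.40). Then cos ∠MCJ = CM·CJ / (|CM||CJ|), giving 154°.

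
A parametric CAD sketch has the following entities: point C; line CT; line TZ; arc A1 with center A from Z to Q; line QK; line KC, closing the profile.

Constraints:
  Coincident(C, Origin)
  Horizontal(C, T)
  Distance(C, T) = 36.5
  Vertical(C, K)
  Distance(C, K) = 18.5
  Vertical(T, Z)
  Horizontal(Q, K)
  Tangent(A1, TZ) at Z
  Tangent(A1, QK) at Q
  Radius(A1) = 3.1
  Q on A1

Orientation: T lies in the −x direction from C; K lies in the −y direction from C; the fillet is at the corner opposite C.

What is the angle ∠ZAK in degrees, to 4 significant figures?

174.7°

C is at the origin; CT is horizontal with |CT| = 36.5 and T on the −x side, so T = (-36.50, 0.000). CK is vertical with |CK| = 18.5 and K on the −y side, so K = (0.000, -18.50). The virtual corner opposite C is at (-36.50, -18.50). Since A1 is tangent to TZ there, AZ ⟂ TZ and A1 meets QK tangentially, so AQ is at right angles to QK, with radius 3.1, so the center A sits 3.1 in from both sides at A = (-33.40, -15.40). That places the tangent points at Z = (-36.50, -15.40) on TZ and Q = (-33.40, -18.50) on QK. Then cos ∠ZAK = AZ·AK / (|AZ||AK|), giving 174.7°.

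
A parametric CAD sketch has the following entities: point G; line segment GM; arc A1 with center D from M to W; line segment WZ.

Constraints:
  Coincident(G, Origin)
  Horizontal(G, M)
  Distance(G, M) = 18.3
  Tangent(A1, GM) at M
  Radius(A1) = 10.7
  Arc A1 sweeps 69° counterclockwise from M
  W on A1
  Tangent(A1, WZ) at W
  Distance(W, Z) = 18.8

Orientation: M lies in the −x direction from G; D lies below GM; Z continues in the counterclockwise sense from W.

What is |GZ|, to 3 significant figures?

42.7

On A1, M sits at bearing 90° from D; a 69° counterclockwise sweep puts W at bearing 159°, so W = D + 10.7·(cos 159°, sin 159°) = (-28.3, -6.87). A1 meets WZ tangentially, so DW is at right angles to WZ, so WZ runs along (−sin 159°, cos 159°); with |WZ| = 18.8, Z = (-35.0, -24.4). Then |GZ| = |Z − G| = 42.7.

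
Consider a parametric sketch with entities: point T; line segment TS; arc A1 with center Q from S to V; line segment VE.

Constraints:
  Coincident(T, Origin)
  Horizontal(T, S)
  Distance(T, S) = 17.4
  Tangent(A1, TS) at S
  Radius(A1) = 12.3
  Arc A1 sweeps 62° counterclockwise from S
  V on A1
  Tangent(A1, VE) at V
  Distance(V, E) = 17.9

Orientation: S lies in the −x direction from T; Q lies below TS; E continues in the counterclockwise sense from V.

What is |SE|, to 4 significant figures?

29.49

T is at the origin; T and S share the same y with |TS| = 17.4 and S on the −x side, so S = (-17.40, 0.000). Since A1 is tangent to TS there, QS ⟂ TS, so Q = S + (0, -12.3) = (-17.40, -12.30). On A1, S sits at bearing 90° from Q; a 62° counterclockwise sweep puts V at bearing 152°, so V = Q + 12.3·(cos 152°, sin 152°) = (-28.26, -6.525). Since A1 is tangent to VE there, QV ⟂ VE, so VE runs along (−sin 152°, cos 152°); with |VE| = 17.9, E = (-36.66, -22.33). Then |SE| = |E − S| = 29.49.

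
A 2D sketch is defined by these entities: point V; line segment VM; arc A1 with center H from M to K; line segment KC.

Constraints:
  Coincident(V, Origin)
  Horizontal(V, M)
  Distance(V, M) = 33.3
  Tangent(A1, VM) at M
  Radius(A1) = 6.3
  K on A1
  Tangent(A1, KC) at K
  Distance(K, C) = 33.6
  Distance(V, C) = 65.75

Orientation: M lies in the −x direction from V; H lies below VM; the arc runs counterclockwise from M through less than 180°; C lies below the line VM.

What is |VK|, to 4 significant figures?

38.30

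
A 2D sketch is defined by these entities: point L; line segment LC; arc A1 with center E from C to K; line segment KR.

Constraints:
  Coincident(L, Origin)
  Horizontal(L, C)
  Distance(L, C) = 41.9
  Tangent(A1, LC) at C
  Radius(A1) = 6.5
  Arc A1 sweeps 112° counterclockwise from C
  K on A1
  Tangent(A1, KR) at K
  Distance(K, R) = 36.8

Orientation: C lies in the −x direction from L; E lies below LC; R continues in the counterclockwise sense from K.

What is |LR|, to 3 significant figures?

54.9

On A1, C sits at bearing 90° from E; a 112° counterclockwise sweep puts K at bearing 202°, so K = E + 6.5·(cos 202°, sin 202°) = (-47.9, -8.93). Tangency of A1 to KR means the radius EK is perpendicular to KR, so KR runs along (−sin 202°, cos 202°); with |KR| = 36.8, R = (-34.1, -43.1). Then |LR| = |R − L| = 54.9.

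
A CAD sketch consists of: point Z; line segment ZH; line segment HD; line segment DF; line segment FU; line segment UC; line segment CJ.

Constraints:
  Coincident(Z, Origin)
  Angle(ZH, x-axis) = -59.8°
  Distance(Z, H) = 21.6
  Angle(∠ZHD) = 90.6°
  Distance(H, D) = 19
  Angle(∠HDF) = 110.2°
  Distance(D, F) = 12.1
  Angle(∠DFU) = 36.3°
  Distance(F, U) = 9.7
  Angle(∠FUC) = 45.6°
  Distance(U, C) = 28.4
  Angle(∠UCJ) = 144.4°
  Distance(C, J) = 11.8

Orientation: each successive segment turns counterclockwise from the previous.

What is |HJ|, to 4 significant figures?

53.89

∠FUC = 45.6° gives UC at 17.50° from the x-axis; with |UC| = 28.4, C = (48.11, 2.544). ∠UCJ = 144.4° gives CJ at 53.10° from the x-axis; with |CJ| = 11.8, J = (55.19, 11.98). Then |HJ| = |J − H| = 53.89.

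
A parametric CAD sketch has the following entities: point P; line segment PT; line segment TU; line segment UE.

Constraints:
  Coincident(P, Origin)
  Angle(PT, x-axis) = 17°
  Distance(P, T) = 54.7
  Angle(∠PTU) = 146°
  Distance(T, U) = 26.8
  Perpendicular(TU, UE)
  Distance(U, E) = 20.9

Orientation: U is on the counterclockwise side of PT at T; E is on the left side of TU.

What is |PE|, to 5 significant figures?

72.796

P is at the origin; PT runs at 17.0° with length 54.7, so T = 54.7·(cos 17.0°, sin 17.0°) = (52.310, 15.993). ∠PTU = 146.0°, so TU runs at 17.0° + (180° − 146.0°) = 51.000° from the x-axis; with |TU| = 26.8, U = T + 26.8·(cos 51.000°, sin 51.000°) = (69.176, 36.820). TU ⟂ UE; with |UE| = 20.9 on the left of TU, E = U + 20.9·(-0.77715, 0.62932) = (52.933, 49.973). Then |PE| = |E − P| = 72.796.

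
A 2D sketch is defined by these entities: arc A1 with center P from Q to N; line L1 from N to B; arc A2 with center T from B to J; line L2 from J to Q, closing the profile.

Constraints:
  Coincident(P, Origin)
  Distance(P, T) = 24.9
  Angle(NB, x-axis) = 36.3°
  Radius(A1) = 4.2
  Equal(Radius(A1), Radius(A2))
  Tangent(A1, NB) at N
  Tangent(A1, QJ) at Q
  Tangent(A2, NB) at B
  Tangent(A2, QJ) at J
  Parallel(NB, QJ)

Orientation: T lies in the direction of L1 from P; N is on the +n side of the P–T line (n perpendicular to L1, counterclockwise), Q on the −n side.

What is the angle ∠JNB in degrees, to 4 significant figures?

18.64°

Tangency of A1 to both parallel lines with radius 4.2 puts N and Q at P ± 4.2·n: N = (-2.486, 3.385), Q = (2.486, -3.385). Equal radii place B and J the same way about T: B = T + 4.2·n = (17.58, 18.13), J = T − 4.2·n = (22.55, 11.36). Then cos ∠JNB = NJ·NB / (|NJ||NB|), giving 18.64°.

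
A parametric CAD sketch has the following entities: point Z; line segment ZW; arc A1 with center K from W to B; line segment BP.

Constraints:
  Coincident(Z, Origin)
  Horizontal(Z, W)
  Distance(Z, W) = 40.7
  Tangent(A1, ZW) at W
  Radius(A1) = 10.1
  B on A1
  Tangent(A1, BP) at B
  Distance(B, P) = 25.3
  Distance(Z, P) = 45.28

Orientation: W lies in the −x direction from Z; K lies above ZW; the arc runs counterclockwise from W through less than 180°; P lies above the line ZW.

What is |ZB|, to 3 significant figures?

32.1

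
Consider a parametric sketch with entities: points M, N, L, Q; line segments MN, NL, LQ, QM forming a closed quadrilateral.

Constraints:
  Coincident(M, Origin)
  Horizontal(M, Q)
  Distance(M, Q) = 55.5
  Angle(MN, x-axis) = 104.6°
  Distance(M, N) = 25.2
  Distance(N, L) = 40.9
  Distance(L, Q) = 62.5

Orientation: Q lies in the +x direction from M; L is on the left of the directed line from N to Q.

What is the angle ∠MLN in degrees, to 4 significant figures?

22.13°

Checks: |NL| = 40.90 ✓; |LQ| = 62.50 ✓.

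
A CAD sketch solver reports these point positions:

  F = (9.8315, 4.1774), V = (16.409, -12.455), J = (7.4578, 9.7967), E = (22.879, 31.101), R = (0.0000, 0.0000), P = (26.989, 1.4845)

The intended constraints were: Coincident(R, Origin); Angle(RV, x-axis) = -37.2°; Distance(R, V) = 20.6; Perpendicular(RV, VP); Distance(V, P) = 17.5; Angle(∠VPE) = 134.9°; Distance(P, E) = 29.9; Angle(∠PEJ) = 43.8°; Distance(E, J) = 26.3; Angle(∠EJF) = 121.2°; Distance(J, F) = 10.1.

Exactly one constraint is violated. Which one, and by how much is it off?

Distance(J, F) = 10.1 — off by 4.00.

R = (0.00, 0.00) ✓; RV at -37.20° ✓; |RV| = 20.60 ✓; ∠(RV, VP) = 90.00° ✓; |VP| = 17.50 ✓; ∠VPE = 134.9° ✓; |PE| = 29.90 ✓; ∠PEJ = 43.80° ✓; |EJ| = 26.30 ✓; ∠EJF = 121.2° ✓; |JF| = 6.100 ✗.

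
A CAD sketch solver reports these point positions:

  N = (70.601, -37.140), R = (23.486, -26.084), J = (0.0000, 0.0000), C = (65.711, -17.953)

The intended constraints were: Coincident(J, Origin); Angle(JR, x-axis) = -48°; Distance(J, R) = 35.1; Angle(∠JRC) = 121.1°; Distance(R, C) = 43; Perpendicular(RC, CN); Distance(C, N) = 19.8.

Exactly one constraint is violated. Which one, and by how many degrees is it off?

Perpendicular(RC, CN) — off by 3.40°.

J = (0.00, 0.00) ✓; JR at -48.00° ✓; |JR| = 35.10 ✓; ∠JRC = 121.1° ✓; |RC| = 43.00 ✓; ∠(RC, CN) = 86.60° ✗; |CN| = 19.80 ✓.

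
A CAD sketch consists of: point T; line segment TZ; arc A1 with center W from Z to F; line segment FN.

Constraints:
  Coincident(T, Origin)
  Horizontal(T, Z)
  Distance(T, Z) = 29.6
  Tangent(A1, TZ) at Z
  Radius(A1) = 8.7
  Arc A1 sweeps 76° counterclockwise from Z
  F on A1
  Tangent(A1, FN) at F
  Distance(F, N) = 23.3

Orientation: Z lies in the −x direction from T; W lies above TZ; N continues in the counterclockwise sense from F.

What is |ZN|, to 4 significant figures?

32.42

On A1, Z sits at bearing -90° from W; a 76° counterclockwise sweep puts F at bearing -14°, so F = W + 8.7·(cos -14°, sin -14°) = (-21.16, 6.595). The tangent condition forces WF to be normal to FN, so FN runs along (−sin -14°, cos -14°); with |FN| = 23.3, N = (-15.52, 29.20). Then |ZN| = |N − Z| = 32.42.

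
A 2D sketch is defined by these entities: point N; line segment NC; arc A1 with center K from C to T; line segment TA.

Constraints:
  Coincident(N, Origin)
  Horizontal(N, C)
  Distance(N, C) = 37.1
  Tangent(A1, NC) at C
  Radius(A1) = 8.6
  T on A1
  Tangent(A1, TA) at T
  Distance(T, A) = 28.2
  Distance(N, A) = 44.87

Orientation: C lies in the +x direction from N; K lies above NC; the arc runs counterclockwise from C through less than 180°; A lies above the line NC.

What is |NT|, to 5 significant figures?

46.032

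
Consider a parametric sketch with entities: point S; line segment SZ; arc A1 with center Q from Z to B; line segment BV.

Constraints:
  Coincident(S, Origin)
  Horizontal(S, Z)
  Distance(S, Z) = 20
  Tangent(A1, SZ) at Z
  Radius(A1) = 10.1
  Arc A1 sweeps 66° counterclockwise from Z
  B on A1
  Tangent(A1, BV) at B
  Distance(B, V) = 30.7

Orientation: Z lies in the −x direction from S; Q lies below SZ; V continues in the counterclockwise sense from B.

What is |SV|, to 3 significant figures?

53.8

S is at the origin; SZ is horizontal with |SZ| = 20.0 and Z on the −x side, so Z = (-20.0, 0.00). A1 meets SZ tangentially, so QZ is at right angles to SZ, so Q = Z + (0, -10.1) = (-20.0, -10.1). On A1, Z sits at bearing 90° from Q; a 66° counterclockwise sweep puts B at bearing 156°, so B = Q + 10.1·(cos 156°, sin 156°) = (-29.2, -5.99). A1 meets BV tangentially, so QB is at right angles to BV, so BV runs along (−sin 156°, cos 156°); with |BV| = 30.7, V = (-41.7, -34.0). Then |SV| = |V − S| = 53.8.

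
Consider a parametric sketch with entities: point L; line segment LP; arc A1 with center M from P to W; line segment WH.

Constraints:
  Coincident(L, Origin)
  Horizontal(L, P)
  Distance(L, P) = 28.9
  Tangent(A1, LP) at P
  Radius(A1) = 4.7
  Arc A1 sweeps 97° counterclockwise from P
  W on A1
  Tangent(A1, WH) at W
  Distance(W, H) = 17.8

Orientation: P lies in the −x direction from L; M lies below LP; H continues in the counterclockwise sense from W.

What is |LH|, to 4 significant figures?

38.88

L is at the origin; L and P share the same y with |LP| = 28.9 and P on the −x side, so P = (-28.90, 0.000). Tangency of A1 to LP means the radius MP is perpendicular to LP, so M = P + (0, -4.7) = (-28.90, -4.700). On A1, P sits at bearing 90° from M; a 97° counterclockwise sweep puts W at bearing 187°, so W = M + 4.7·(cos 187°, sin 187°) = (-33.56, -5.273). Tangency of A1 to WH means the radius MW is perpendicular to WH, so WH runs along (−sin 187°, cos 187°); with |WH| = 17.8, H = (-31.40, -22.94). Then |LH| = |H − L| = 38.88.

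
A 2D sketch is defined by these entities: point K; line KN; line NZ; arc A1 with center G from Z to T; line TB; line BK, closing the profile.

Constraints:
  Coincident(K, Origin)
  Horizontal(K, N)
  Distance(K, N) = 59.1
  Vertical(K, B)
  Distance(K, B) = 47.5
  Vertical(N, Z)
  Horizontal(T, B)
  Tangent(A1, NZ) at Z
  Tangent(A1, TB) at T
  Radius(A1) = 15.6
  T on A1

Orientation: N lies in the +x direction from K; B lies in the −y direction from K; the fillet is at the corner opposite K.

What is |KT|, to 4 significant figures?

64.41

The virtual corner opposite K is at (59.10, -47.50). Tangency of A1 to NZ means the radius GZ is perpendicular to NZ and tangency of A1 to TB means the radius GT is perpendicular to TB, with radius 15.6, so the center G sits 15.6 in from both sides at G = (43.50, -31.90). That places the tangent points at Z = (59.10, -31.90) on NZ and T = (43.50, -47.50) on TB. Then |KT| = |T − K| = 64.41.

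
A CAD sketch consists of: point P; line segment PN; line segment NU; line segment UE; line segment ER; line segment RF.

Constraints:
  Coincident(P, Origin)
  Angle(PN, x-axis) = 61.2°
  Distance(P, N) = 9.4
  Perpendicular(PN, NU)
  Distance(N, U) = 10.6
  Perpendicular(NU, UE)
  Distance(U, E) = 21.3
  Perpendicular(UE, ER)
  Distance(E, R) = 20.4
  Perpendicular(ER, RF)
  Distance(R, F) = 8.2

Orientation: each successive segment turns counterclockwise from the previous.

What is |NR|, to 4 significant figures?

23.45

The perpendicularity gives UE at right angles to NU, so UE runs at -118.8°; with |UE| = 21.3, E = (-15.02, -5.321). The perpendicularity gives ER at right angles to UE, so ER runs at -28.80°; with |ER| = 20.4, R = (2.855, -15.15). Then |NR| = |R − N| = 23.45.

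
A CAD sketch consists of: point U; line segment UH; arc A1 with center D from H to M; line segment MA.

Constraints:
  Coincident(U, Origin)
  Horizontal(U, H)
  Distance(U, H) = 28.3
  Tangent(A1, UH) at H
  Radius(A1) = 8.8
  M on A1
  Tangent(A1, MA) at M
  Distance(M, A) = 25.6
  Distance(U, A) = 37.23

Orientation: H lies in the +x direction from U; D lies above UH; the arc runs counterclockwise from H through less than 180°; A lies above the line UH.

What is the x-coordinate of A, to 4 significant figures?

16.72

Checks: ∠(DH, HU) = 90.00° ✓; |DH| = 8.800 ✓; |DM| = 8.800 ✓; ∠(DM, MA) = 90.00° ✓; |MA| = 25.60 ✓; |UA| = 37.23 ✓.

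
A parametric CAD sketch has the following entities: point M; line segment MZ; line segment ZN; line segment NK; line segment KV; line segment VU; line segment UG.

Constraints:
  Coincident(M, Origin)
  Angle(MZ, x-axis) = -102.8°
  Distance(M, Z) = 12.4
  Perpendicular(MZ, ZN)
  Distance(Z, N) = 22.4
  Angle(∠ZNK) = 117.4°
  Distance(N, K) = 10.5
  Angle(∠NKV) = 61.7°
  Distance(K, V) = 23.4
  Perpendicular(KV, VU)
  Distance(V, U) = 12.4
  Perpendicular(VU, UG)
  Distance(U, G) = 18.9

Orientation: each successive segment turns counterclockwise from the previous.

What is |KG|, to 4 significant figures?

13.19

M is at the origin; MZ runs at -102.8° with length 12.4, so Z = (-2.747, -12.09). MZ ⟂ ZN, so ZN runs at -12.80°; with |ZN| = 22.4, N = (19.10, -17.05). ∠ZNK = 117.4° gives NK at 49.80° from the x-axis; with |NK| = 10.5, K = (25.87, -9.035). ∠NKV = 61.7° gives KV at 168.1° from the x-axis; with |KV| = 23.4, V = (2.976, -4.210). The perpendicularity gives VU at right angles to KV, so VU runs at -101.9°; with |VU| = 12.4, U = (0.4194, -16.34). VU is perpendicular to UG, so UG runs at -11.90°; with |UG| = 18.9, G = (18.91, -20.24). Then |KG| = |G − K| = 13.19.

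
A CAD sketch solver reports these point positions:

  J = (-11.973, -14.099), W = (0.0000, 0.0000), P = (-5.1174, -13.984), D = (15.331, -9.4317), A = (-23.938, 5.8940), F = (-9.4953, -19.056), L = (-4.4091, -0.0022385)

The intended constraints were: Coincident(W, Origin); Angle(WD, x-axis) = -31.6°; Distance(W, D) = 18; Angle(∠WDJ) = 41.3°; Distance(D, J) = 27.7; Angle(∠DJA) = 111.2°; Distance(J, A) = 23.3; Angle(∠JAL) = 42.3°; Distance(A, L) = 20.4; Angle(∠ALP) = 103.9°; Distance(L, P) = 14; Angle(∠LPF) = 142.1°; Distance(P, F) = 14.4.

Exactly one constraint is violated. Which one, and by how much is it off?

Distance(P, F) = 14.4 — off by 7.70.

W = (0.00, 0.00) ✓; WD at -31.60° ✓; |WD| = 18.00 ✓; ∠WDJ = 41.30° ✓; |DJ| = 27.70 ✓; ∠DJA = 111.2° ✓; |JA| = 23.30 ✓; ∠JAL = 42.30° ✓; |AL| = 20.40 ✓; ∠ALP = 103.9° ✓; |LP| = 14.00 ✓; ∠LPF = 142.1° ✓; |PF| = 6.700 ✗.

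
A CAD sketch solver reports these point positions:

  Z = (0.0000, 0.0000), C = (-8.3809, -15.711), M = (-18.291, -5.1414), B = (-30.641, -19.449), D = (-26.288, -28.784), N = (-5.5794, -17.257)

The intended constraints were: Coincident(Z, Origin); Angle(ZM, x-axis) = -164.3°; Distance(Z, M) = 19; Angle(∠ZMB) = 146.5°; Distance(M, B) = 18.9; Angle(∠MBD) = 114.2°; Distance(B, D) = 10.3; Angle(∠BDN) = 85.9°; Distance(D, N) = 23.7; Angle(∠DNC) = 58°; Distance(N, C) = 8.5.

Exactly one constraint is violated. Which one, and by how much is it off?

Distance(N, C) = 8.5 — off by 5.30.

Z = (0.00, 0.00) ✓; ZM at -164.3° ✓; |ZM| = 19.00 ✓; ∠ZMB = 146.5° ✓; |MB| = 18.90 ✓; ∠MBD = 114.2° ✓; |BD| = 10.30 ✓; ∠BDN = 85.90° ✓; |DN| = 23.70 ✓; ∠DNC = 57.99° ✓; |NC| = 3.200 ✗.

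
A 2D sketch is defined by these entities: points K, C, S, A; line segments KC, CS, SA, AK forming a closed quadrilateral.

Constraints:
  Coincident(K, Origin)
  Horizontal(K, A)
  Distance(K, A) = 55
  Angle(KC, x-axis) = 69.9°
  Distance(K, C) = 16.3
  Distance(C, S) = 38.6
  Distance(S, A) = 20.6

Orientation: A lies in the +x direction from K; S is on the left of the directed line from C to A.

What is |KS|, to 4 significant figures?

47.48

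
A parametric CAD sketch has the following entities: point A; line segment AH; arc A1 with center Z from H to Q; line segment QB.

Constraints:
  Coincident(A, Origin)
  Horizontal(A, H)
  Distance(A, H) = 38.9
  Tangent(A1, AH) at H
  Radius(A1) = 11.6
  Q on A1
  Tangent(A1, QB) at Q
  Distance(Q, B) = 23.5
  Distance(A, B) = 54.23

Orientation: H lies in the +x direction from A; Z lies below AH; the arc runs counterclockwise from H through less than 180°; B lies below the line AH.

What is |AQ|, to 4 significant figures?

33.04

Checks: |ZQ| = 11.60 ✓; ∠(ZQ, QB) = 90.00° ✓; |QB| = 23.50 ✓; |AB| = 54.23 ✓.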